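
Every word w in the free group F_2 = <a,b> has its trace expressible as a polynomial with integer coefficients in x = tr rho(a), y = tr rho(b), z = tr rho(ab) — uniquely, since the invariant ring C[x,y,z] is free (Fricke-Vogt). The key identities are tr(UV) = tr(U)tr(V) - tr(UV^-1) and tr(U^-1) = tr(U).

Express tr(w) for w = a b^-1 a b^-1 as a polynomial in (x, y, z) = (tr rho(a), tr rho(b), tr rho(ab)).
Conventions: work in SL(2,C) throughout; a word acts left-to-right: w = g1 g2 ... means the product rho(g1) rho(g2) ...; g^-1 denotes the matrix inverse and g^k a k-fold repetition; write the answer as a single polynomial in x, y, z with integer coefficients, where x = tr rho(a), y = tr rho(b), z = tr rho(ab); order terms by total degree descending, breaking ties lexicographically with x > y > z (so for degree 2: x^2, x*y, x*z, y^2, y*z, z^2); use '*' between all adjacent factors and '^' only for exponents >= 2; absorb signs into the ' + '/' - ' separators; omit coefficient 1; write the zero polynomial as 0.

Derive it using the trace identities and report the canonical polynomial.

tr(a^2) = tr(a)*tr(a) - tr(1)  (reduce the a square) = x^2 - 2
tr(a^2 b) = tr(a)*tr(b a) - tr(b)  (reduce the a square) = x*z - y
tr(a b^-1 a) = tr(a^2)*tr(b) - tr(a^2 b)  (eliminate b^-1) = x^2*y - x*z - y
tr(a b a b) = tr(b a)*tr(b a) - tr(1)  (split on b) = z^2 - 2
tr(a b^-1 a b) = tr(a b a)*tr(b) - tr(a b a b)  (eliminate b^-1) = x*y*z - y^2 - z^2 + 2
so tr(a b^-1 a b^-1) = tr(a b^-1 a)*tr(b) - tr(a b^-1 a b)  (eliminate b^-1) = x^2*y^2 - 2*x*y*z + z^2 - 2

x^2*y^2 - 2*x*y*z + z^2 - 2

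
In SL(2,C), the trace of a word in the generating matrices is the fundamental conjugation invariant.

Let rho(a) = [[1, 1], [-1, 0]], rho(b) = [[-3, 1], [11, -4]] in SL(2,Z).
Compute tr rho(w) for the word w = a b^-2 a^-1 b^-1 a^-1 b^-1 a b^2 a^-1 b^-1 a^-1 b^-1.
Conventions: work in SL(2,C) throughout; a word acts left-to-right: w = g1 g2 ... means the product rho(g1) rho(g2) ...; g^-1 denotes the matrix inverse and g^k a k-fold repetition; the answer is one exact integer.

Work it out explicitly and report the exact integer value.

rho(a) = [[1, 1], [-1, 0]]
... * rho(b^-1) = [[-4, -1], [-11, -3]]  ->  [[-15, -4], [4, 1]]
... * rho(b^-1) = [[-4, -1], [-11, -3]]  ->  [[104, 27], [-27, -7]]
... * rho(a^-1) = [[0, -1], [1, 1]]  ->  [[27, -77], [-7, 20]]
... * rho(b^-1) = [[-4, -1], [-11, -3]]  ->  [[739, 204], [-192, -53]]
... * rho(a^-1) = [[0, -1], [1, 1]]  ->  [[204, -535], [-53, 139]]
... * rho(b^-1) = [[-4, -1], [-11, -3]]  ->  [[5069, 1401], [-1317, -364]]
... * rho(a) = [[1, 1], [-1, 0]]  ->  [[3668, 5069], [-953, -1317]]
... * rho(b) = [[-3, 1], [11, -4]]  ->  [[44755, -16608], [-11628, 4315]]
... * rho(b) = [[-3, 1], [11, -4]]  ->  [[-316953, 111187], [82349, -28888]]
... * rho(a^-1) = [[0, -1], [1, 1]]  ->  [[111187, 428140], [-28888, -111237]]
... * rho(b^-1) = [[-4, -1], [-11, -3]]  ->  [[-5154288, -1395607], [1339159, 362599]]
... * rho(a^-1) = [[0, -1], [1, 1]]  ->  [[-1395607, 3758681], [362599, -976560]]
... * rho(b^-1) = [[-4, -1], [-11, -3]]  ->  [[-35763063, -9880436], [9291764, 2567081]]
tr = -35763063 + 2567081 = -33195982

-33195982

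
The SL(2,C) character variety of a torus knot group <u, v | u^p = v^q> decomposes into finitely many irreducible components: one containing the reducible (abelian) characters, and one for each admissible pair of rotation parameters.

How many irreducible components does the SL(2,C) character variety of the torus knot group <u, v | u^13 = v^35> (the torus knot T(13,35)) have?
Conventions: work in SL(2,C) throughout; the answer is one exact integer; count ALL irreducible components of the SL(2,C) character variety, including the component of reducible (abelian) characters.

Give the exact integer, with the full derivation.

In the torus knot group T(13,35), u^13 = v^35 is central, so an irreducible representation sends it to +I or -I (Schur).
This locks tr(u) to 2*cos(pi*alpha/13), alpha in 1..12, and tr(v) to 2*cos(pi*beta/35), beta in 1..34, on each component of irreducible characters.
The two central values (-1)^alpha I and (-1)^beta I must be the same matrix, so alpha and beta share a parity.
count pairs: odd alpha (6 choices) x odd beta (17), plus even alpha (6) x even beta (17): 6*17 + 6*17 = 204.
components with irreducible characters: 204; plus the single component of reducible (abelian) characters: total 205.

205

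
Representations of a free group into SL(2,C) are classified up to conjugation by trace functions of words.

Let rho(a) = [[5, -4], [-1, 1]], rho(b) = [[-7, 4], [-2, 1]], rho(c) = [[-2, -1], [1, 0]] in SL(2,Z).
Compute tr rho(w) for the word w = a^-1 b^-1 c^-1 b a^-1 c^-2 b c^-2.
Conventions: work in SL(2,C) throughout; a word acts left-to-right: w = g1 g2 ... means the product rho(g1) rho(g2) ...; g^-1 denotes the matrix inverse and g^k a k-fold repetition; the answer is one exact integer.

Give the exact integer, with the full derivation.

rho(a^-1) = [[1, 4], [1, 5]]
... * rho(b^-1) = [[1, -4], [2, -7]]  ->  [[9, -32], [11, -39]]
... * rho(c^-1) = [[0, 1], [-1, -2]]  ->  [[32, 73], [39, 89]]
... * rho(b) = [[-7, 4], [-2, 1]]  ->  [[-370, 201], [-451, 245]]
... * rho(a^-1) = [[1, 4], [1, 5]]  ->  [[-169, -475], [-206, -579]]
... * rho(c^-1) = [[0, 1], [-1, -2]]  ->  [[475, 781], [579, 952]]
... * rho(c^-1) = [[0, 1], [-1, -2]]  ->  [[-781, -1087], [-952, -1325]]
... * rho(b) = [[-7, 4], [-2, 1]]  ->  [[7641, -4211], [9314, -5133]]
... * rho(c^-1) = [[0, 1], [-1, -2]]  ->  [[4211, 16063], [5133, 19580]]
... * rho(c^-1) = [[0, 1], [-1, -2]]  ->  [[-16063, -27915], [-19580, -34027]]
tr = -16063 + -34027 = -50090

-50090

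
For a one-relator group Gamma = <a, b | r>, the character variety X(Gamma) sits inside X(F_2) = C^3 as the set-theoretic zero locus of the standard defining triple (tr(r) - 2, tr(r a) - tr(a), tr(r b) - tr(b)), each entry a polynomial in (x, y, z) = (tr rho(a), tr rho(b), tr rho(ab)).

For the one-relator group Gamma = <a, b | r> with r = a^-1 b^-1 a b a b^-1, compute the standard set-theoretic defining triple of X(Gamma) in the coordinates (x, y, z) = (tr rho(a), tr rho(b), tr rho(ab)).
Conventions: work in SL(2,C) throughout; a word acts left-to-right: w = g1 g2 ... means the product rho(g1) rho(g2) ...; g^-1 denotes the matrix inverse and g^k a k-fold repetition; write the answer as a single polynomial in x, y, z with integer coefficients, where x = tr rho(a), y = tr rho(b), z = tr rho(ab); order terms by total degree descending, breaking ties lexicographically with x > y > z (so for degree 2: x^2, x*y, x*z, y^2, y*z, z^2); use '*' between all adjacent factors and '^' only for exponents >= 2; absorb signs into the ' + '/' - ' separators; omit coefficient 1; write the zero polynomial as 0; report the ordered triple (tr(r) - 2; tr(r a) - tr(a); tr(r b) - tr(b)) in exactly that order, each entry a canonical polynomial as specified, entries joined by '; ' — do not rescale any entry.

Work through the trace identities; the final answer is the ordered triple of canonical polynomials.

trace(a b a) = trace(a) * trace(b a) - trace(b)  (reduce the a square) = x*z - y
trace(a b a b) = trace(b a) * trace(b a) - trace(1)  (split on b) = z^2 - 2
so trace(b^-1 a b a) = trace(a b a) * trace(b) - trace(a b a b)  (eliminate b^-1) = x*y*z - y^2 - z^2 + 2
trace(b^-1 a b a b^-1) = trace(b^-1 a b a) * trace(b) - trace(b^-1 a b a b)  (eliminate b^-1) = x*y^2*z - y^3 - y*z^2 - x*z + 3*y
trace(a b a^2) = trace(a) * trace(a b a) - trace(a b)  (reduce the a square) = x^2*z - x*y - z
trace(b a b) = trace(b) * trace(a b) - trace(a)  (reduce the b square) = y*z - x
so trace(a b a^2 b) = trace(a) * trace(b a b a) - trace(b a b)  (reduce the a square) = x*z^2 - y*z - x
reduce: trace(a b^-1 a b a) = trace(a b a^2) * trace(b) - trace(a b a^2 b)  (eliminate b^-1) = x^2*y*z - x*y^2 - x*z^2 + x
reduce: trace(a b a b a b) = trace(a b) * trace(a b a b) - trace(a^-1 b^-1)  (split on a) = z^3 - 3*z
reduce: trace(a b^-1 a b a b) = trace(a b a b a) * trace(b) - trace(a b a b a b)  (eliminate b^-1) = x*y*z^2 - y^2*z - z^3 - x*y + 3*z
so trace(b^-1 a b a b^-1 a) = trace(a b^-1 a b a) * trace(b) - trace(a b^-1 a b a b)  (eliminate b^-1) = x^2*y^2*z - x*y^3 - 2*x*y*z^2 + y^2*z + z^3 + 2*x*y - 3*z
trace(a^-1 b^-1 a b a b^-1) = trace(b^-1 a b a b^-1) * trace(a) - trace(b^-1 a b a b^-1 a)  (eliminate a^-1) = x*y*z^2 - x^2*z - y^2*z - z^3 + x*y + 3*z
assemble the triple (trace(r) - 2; trace(r a) - x; trace(r b) - y)

x*y*z^2 - x^2*z - y^2*z - z^3 + x*y + 3*z - 2; x*y^2*z - y^3 - y*z^2 - x*z - x + 3*y; x - y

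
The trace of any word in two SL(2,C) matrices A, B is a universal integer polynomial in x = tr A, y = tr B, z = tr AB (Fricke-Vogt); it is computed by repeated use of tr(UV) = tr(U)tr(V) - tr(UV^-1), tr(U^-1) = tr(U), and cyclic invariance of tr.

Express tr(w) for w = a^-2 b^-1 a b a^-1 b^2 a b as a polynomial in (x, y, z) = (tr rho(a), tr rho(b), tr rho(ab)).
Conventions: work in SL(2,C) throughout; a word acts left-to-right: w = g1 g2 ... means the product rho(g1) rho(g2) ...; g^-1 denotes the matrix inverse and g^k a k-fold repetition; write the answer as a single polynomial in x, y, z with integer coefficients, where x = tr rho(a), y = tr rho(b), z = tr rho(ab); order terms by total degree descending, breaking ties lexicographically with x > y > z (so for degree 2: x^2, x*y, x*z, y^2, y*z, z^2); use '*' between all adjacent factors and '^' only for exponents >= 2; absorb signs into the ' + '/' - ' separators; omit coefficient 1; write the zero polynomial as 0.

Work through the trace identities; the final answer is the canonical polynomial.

-x^3*y^3*z^2 + 2*x^4*y^2*z + x^2*y^4*z + 2*x^2*y^2*z^3 - x^5*y - x^3*y^3 - 2*x^3*y*z^2 - x*y^3*z^2 - x*y*z^4 - 4*x^2*y^2*z + 4*x^3*y + x*y^3 + 4*x*y*z^2 - y^2*z - 2*x*y + z

tr(b a b) = tr(b)*tr(a b) - tr(a) = y*z - x
tr(a b^3) = tr(b)*tr(b a b) - tr(b a) = y^2*z - x*y - z
tr(b^2 a b^2) = tr(b)*tr(a b^3) - tr(a b^2) = y^3*z - x*y^2 - 2*y*z + x
tr(a b a b) = tr(b a)*tr(b a) - tr(1)   [split at repeated b] = z^2 - 2
tr(a b a) = tr(a)*tr(b a) - tr(b) = x*z - y
tr(a b^2 a b) = tr(b)*tr(a b a b) - tr(a b a) = y*z^2 - x*z - y
tr(a^2) = tr(a)*tr(a) - tr(1) = x^2 - 2
tr(a b^2 a) = tr(b)*tr(a^2 b) - tr(a^2) = x*y*z - x^2 - y^2 + 2
tr(b^2 a b^2 a) = tr(b)*tr(a b^2 a b) - tr(a b^2 a) = y^2*z^2 - 2*x*y*z + x^2 - 2
tr(b a^-1 b^2 a b) = tr(b^2 a b^2)*tr(a) - tr(b^2 a b^2 a) = x*y^3*z - x^2*y^2 - y^2*z^2 + 2
tr(b^2 a b a b) = tr(b)*tr(b a b a b) - tr(b a b a) = y^2*z^2 - x*y*z - y^2 - z^2 + 2
tr(a b a b a b) = tr(b a b a)*tr(b a) - tr(a b)   [split at repeated b] = z^3 - 3*z
tr(a b a b a) = tr(a)*tr(b a b a) - tr(b a b) = x*z^2 - y*z - x
tr(b^2 a b a b a) = tr(b)*tr(a b a b a b) - tr(a b a b a) = y*z^3 - x*z^2 - 2*y*z + x
tr(b a^-1 b^2 a b a) = tr(b^2 a b a b)*tr(a) - tr(b^2 a b a b a) = x*y^2*z^2 - x^2*y*z - y*z^3 - x*y^2 + 2*y*z + x
tr(b a^-1 b^2 a b a^-1) = tr(b a^-1 b^2 a b)*tr(a) - tr(b a^-1 b^2 a b a) = x^2*y^3*z - x^3*y^2 - 2*x*y^2*z^2 + x^2*y*z + y*z^3 + x*y^2 - 2*y*z + x
tr(b a b^3 a b) = tr(b)*tr(b a b^2 a b) - tr(b a b^2 a) = y^3*z^2 - 2*x*y^2*z + x^2*y - y*z^2 + x*z - y
tr(b a b^3 a b a) = tr(b)*tr(b a b a b a b) - tr(b a b a b a) = y^2*z^3 - x*y*z^2 - 2*y^2*z - z^3 + x*y + 3*z
tr(b a b^3 a b a^-1) = tr(b a b^3 a b)*tr(a) - tr(b a b^3 a b a) = x*y^3*z^2 - 2*x^2*y^2*z - y^2*z^3 + x^3*y + x^2*z + 2*y^2*z + z^3 - 2*x*y - 3*z
tr(b^2 a b a^-2 b a b) = tr(b a b^3 a b a^-1)*tr(a) - tr(b a b^3 a b) = x^2*y^3*z^2 - 2*x^3*y^2*z - x*y^2*z^3 + x^4*y - y^3*z^2 + x^3*z + 4*x*y^2*z + x*z^3 - 3*x^2*y + y*z^2 - 4*x*z + y
tr(a b a b^2 a) = tr(a)*tr(b a b^2 a) - tr(b a b^2) = x*y*z^2 - x^2*z - y^2*z + z
tr(b a b a b^2 a b) = tr(b)*tr(a b a b^2 a b) - tr(a b a b^2 a) = y^2*z^3 - 2*x*y*z^2 + x^2*z - y^2*z + x*y - z
tr(a b a b a b a b) = tr(b a b a)*tr(b a b a) - tr(1)   [split at repeated b] = z^4 - 4*z^2 + 2
tr(a b a b a b a) = tr(a)*tr(b a b a b a) - tr(b a b a b) = x*z^3 - y*z^2 - 2*x*z + y
tr(b a b a b^2 a b a) = tr(b)*tr(a b a b a b a b) - tr(a b a b a b a) = y*z^4 - x*z^3 - 3*y*z^2 + 2*x*z + y
tr(a^-1 b a b a b^2 a b) = tr(b a b a b^2 a b)*tr(a) - tr(b a b a b^2 a b a) = x*y^2*z^3 - 2*x^2*y*z^2 - y*z^4 + x^3*z - x*y^2*z + x*z^3 + x^2*y + 3*y*z^2 - 3*x*z - y
tr(b^2 a b a^-2 b a b a) = tr(a^-1 b a b a b^2 a b)*tr(a) - tr(a^-1 b a b a b^2 a b a) = x^2*y^2*z^3 - 2*x^3*y*z^2 - x*y*z^4 + x^4*z - x^2*y^2*z + x^2*z^3 - y^2*z^3 + x^3*y + 5*x*y*z^2 - 4*x^2*z + y^2*z - 2*x*y + z
tr(a b a^-1 b^2 a b a^-2 b) = tr(b^2 a b a^-2 b a b)*tr(a) - tr(b^2 a b a^-2 b a b a) = x^3*y^3*z^2 - 2*x^4*y^2*z - 2*x^2*y^2*z^3 + x^5*y + 2*x^3*y*z^2 - x*y^3*z^2 + x*y*z^4 + 5*x^2*y^2*z + y^2*z^3 - 4*x^3*y - 4*x*y*z^2 - y^2*z + 3*x*y - z
tr(a^-2 b^-1 a b a^-1 b^2 a b) = tr(a b a^-1 b^2 a b a^-2)*tr(b) - tr(a b a^-1 b^2 a b a^-2 b) = -x^3*y^3*z^2 + 2*x^4*y^2*z + x^2*y^4*z + 2*x^2*y^2*z^3 - x^5*y - x^3*y^3 - 2*x^3*y*z^2 - x*y^3*z^2 - x*y*z^4 - 4*x^2*y^2*z + 4*x^3*y + x*y^3 + 4*x*y*z^2 - y^2*z - 2*x*y + z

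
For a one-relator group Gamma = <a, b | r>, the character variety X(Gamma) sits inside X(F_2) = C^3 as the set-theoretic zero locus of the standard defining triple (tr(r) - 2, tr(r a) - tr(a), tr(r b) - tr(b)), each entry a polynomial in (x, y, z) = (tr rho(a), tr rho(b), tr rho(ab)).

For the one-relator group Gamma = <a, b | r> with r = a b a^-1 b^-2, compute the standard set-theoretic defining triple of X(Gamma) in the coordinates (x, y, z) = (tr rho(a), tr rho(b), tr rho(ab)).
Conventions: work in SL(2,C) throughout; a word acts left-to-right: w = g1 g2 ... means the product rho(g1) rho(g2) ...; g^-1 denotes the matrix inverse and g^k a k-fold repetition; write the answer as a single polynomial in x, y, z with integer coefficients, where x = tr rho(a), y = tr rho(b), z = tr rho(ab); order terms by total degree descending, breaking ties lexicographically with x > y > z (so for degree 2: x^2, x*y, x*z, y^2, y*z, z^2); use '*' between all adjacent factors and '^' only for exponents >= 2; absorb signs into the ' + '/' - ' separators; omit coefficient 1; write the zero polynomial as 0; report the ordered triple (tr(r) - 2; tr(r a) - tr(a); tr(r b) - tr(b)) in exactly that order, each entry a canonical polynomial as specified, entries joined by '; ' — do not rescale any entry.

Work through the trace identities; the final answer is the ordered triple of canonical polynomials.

trace(b^-1 a) = trace(a) trace(b) - trace(a b)   [inverse elimination on b] = x*y - z
trace(a b a) = trace(a) trace(b a) - trace(b)   [square of a] = x*z - y
trace(a b a b) = trace(b a) trace(b a) - trace(1)   [split at a repeated b] = z^2 - 2
trace(b^-1 a b a) = trace(a b a) trace(b) - trace(a b a b)   [inverse elimination on b] = x*y*z - y^2 - z^2 + 2
trace(b^-2 a b a) = trace(b^-1 a b a) trace(b) - trace(b^-1 a b a b)   [inverse elimination on b] = x*y^2*z - y^3 - y*z^2 - x*z + 3*y
trace(a b a^-1 b^-2) = trace(b^-2 a b) trace(a) - trace(b^-2 a b a)   [inverse elimination on a] = -x*y^2*z + x^2*y + y^3 + y*z^2 - 3*y
trace(a^2) = trace(a) trace(a) - trace(1) = x^2 - 2
trace(b^-1 a^2) = trace(a^2) trace(b) - trace(a^2 b) = x^2*y - x*z - y
trace(a^2 b a) = trace(a) trace(b a^2) - trace(b a) = x^2*z - x*y - z
trace(b a b) = trace(b) trace(a b) - trace(a) = y*z - x
trace(a^2 b a b) = trace(a) trace(b a b a) - trace(b a b) = x*z^2 - y*z - x
trace(b^-1 a^2 b a) = trace(a^2 b a) trace(b) - trace(a^2 b a b) = x^2*y*z - x*y^2 - x*z^2 + x
trace(b^-2 a^2 b a) = trace(b^-1 a^2 b a) trace(b) - trace(b^-1 a^2 b a b) = x^2*y^2*z - x*y^3 - x*y*z^2 - x^2*z + 2*x*y + z
trace(a b a^-1 b^-2 a) = trace(b^-2 a^2 b) trace(a) - trace(b^-2 a^2 b a) = -x^2*y^2*z + x^3*y + x*y^3 + x*y*z^2 - 3*x*y - z
trace(a b a^-1 b) = trace(b a b) trace(a) - trace(b a b a)  (eliminate a^-1) = x*y*z - x^2 - z^2 + 2
trace(a b a^-1 b^-1) = trace(a b a^-1) trace(b) - trace(a b a^-1 b)  (eliminate b^-1) = -x*y*z + x^2 + y^2 + z^2 - 2
assemble the triple (trace(r) - 2; trace(r a) - x; trace(r b) - y)

-x*y^2*z + x^2*y + y^3 + y*z^2 - 3*y - 2; -x^2*y^2*z + x^3*y + x*y^3 + x*y*z^2 - 3*x*y - x - z; -x*y*z + x^2 + y^2 + z^2 - y - 2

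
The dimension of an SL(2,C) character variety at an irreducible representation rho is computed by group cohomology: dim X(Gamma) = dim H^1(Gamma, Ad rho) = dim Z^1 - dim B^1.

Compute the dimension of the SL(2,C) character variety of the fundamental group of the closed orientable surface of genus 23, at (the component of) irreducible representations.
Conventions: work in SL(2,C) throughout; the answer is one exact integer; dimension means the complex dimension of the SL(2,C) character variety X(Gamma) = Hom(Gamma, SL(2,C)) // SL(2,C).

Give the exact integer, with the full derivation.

The genus-23 surface group: 2g = 46 generators, one relator prod [a_i, b_i].
A cocycle assigns one sl_2 vector per generator subject to the relator condition d_2(z) = 0: dim of the unconstrained space is 3*2g = 138.
At an irreducible rho, H^2 = coker(d_2) vanishes (Poincare duality: H^2 is dual to H^0 = invariants = 0), so d_2 is surjective onto sl_2 and dim Z^1 = 138 - 3 = 135.
Coboundaries contribute dim B^1 = 3 (injective at irreducible rho).
dim H^1 = 135 - 3 = 132 = dim X.

132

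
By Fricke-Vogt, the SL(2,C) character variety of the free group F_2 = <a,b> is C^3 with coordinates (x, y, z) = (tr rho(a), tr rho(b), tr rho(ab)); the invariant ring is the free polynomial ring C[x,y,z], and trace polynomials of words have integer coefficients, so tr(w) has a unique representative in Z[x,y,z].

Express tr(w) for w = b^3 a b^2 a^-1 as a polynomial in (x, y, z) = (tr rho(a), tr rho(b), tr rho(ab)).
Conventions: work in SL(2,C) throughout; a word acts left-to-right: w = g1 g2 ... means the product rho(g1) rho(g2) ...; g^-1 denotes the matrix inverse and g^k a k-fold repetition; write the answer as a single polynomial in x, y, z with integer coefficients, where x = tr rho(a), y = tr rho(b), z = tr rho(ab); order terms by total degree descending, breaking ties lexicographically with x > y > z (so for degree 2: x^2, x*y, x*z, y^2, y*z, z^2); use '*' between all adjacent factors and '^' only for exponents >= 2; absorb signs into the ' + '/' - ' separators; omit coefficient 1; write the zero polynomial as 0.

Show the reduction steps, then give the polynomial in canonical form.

x*y^4*z - x^2*y^3 - y^3*z^2 - x*y^2*z + x^2*y + y*z^2 + y

so trace(a b^2) = trace(b) * trace(a b) - trace(a)   [square of b] = y*z - x
reduce: trace(b a b^2) = trace(b) * trace(a b^2) - trace(a b)   [square of b] = y^2*z - x*y - z
trace(a b^4) = trace(b) * trace(b a b^2) - trace(b a b)   [square of b] = y^3*z - x*y^2 - 2*y*z + x
trace(b^3 a b^2) = trace(b) * trace(a b^4) - trace(a b^3)   [square of b] = y^4*z - x*y^3 - 3*y^2*z + 2*x*y + z
reduce: trace(a b a b) = trace(a b) * trace(a b) - trace(1)   [split at a repeated a] = z^2 - 2
so trace(a b a) = trace(a) * trace(b a) - trace(b)   [square of a] = x*z - y
trace(a b a b^2) = trace(b) * trace(a b a b) - trace(a b a)   [square of b] = y*z^2 - x*z - y
reduce: trace(a b^3 a b) = trace(b) * trace(a b a b^2) - trace(a b a b)   [square of b] = y^2*z^2 - x*y*z - y^2 - z^2 + 2
reduce: trace(a^2) = trace(a) * trace(a) - trace(1)   [square of a] = x^2 - 2
trace(b a^2 b) = trace(b) * trace(a^2 b) - trace(a^2)   [square of b] = x*y*z - x^2 - y^2 + 2
trace(a b^3 a) = trace(b) * trace(b a^2 b) - trace(b a^2)   [square of b] = x*y^2*z - x^2*y - y^3 - x*z + 3*y
reduce: trace(b^3 a b^2 a) = trace(b) * trace(a b^3 a b) - trace(a b^3 a)   [square of b] = y^3*z^2 - 2*x*y^2*z + x^2*y - y*z^2 + x*z - y
trace(b^3 a b^2 a^-1) = trace(b^3 a b^2) * trace(a) - trace(b^3 a b^2 a)   [inverse elimination on a] = x*y^4*z - x^2*y^3 - y^3*z^2 - x*y^2*z + x^2*y + y*z^2 + y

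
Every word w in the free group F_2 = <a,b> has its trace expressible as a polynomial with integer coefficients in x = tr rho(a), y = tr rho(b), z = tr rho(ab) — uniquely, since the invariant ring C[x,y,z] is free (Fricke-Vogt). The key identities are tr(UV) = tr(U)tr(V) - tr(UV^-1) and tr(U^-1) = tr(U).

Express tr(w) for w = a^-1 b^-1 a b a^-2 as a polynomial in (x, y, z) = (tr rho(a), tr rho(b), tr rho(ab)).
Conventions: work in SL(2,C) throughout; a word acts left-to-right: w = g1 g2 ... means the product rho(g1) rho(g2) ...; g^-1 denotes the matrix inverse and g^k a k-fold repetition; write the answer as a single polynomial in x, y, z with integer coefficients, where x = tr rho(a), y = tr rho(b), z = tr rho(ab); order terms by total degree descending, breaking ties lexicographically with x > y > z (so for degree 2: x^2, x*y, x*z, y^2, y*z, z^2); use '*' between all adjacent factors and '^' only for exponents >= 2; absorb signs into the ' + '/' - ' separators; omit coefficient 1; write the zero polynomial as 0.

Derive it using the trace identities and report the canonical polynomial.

-x^3*y*z + x^4 + x^2*y^2 + x^2*z^2 + x*y*z - 4*x^2 - y^2 - z^2 + 2

apply: trace(b a b) = trace(b) trace(a b) - trace(a) = y*z - x
trace(b a b a) = trace(b a) trace(b a) - trace(1) = z^2 - 2
trace(a b a^-1 b) = trace(b a b) trace(a) - trace(b a b a) = x*y*z - x^2 - z^2 + 2
use: trace(a^-1 b^-1 a b) = trace(a b a^-1) trace(b) - trace(a b a^-1 b) = -x*y*z + x^2 + y^2 + z^2 - 2
use: trace(a^-2 b^-1 a b) = trace(a^-1 b^-1 a b) trace(a) - trace(a^-1 b^-1 a b a) = -x^2*y*z + x^3 + x*y^2 + x*z^2 - 3*x
trace(a^-1 b^-1 a b a^-2) = trace(a^-2 b^-1 a b) trace(a) - trace(a^-2 b^-1 a b a) = -x^3*y*z + x^4 + x^2*y^2 + x^2*z^2 + x*y*z - 4*x^2 - y^2 - z^2 + 2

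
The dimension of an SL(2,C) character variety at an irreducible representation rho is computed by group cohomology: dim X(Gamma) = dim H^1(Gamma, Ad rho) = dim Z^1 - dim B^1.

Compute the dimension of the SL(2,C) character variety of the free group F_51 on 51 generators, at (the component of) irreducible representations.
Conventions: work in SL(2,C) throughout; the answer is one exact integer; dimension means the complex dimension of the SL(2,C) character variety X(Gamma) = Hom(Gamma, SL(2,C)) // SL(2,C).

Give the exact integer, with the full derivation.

150

Gamma = F_51 has 51 generators and no relators.
So Z^1 = (sl_2)^51 in full: dim Z^1 = 153.
At an irreducible rho the centralizer of the image in sl_2 is 0, so the coboundary map sl_2 -> Z^1 is injective: dim B^1 = 3.
dim X = dim H^1 = dim Z^1 - dim B^1 = 153 - 3 = 150.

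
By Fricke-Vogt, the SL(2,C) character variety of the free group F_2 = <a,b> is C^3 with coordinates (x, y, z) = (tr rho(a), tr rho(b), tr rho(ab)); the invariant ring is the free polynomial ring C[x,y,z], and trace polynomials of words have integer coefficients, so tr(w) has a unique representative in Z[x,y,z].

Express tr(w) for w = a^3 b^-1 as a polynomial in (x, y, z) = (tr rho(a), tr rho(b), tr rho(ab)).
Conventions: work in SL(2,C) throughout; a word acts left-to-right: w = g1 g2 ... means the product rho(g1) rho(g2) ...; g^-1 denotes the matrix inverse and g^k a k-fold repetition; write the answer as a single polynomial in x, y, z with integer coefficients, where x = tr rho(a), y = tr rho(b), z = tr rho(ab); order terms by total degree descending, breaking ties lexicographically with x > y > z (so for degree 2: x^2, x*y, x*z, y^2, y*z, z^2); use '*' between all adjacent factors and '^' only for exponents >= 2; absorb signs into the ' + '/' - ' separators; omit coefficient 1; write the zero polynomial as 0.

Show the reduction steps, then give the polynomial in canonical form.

and tr(a^2) = tr(a) * tr(a) - tr(1)  (reduce the a square) = x^2 - 2
and tr(a^3) = tr(a) * tr(a^2) - tr(a)  (reduce the a square) = x^3 - 3*x
tr(b a^2) = tr(a) * tr(b a) - tr(b)  (reduce the a square) = x*z - y
tr(a^3 b) = tr(a) * tr(b a^2) - tr(b a)  (reduce the a square) = x^2*z - x*y - z
tr(a^3 b^-1) = tr(a^3) * tr(b) - tr(a^3 b)  (eliminate b^-1) = x^3*y - x^2*z - 2*x*y + z

x^3*y - x^2*z - 2*x*y + z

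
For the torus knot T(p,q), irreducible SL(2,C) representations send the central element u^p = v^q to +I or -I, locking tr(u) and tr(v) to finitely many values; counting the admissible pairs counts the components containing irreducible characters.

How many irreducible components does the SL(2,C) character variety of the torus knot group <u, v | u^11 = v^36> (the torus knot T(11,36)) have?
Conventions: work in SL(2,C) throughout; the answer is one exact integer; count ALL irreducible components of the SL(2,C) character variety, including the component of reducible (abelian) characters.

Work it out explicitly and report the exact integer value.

In the torus knot group T(11,36), u^11 = v^36 is central, so an irreducible representation sends it to +I or -I (Schur).
So on each irreducible component the traces are pinned: tr(u) = 2*cos(pi*alpha/11) with 1 <= alpha <= 10, tr(v) = 2*cos(pi*beta/36) with 1 <= beta <= 35.
The two central values (-1)^alpha I and (-1)^beta I must be the same matrix, so alpha and beta share a parity.
Enumerate parity-matched pairs: 5*18 odd-odd plus 5*17 even-even gives 175.
That is 175 components of irreducible characters, and with the reducible (abelian) component the total is 176.

176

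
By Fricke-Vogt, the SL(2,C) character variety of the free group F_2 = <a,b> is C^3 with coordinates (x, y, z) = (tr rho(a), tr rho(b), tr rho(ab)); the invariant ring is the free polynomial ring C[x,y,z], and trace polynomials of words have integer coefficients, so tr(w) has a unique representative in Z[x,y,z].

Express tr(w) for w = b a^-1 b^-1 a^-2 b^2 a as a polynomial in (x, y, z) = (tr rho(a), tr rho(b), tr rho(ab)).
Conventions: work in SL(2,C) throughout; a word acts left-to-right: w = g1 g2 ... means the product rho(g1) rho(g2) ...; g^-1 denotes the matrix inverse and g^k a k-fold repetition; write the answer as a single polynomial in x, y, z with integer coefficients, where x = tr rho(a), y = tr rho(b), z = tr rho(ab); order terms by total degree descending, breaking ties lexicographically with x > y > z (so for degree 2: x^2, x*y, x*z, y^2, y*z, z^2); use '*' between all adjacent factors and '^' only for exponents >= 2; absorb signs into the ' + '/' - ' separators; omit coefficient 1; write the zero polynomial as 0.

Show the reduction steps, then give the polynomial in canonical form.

x^2*y^2*z^2 - x^3*y*z - x*y^3*z - x*y*z^3 + x^2*y^2 + 2*x*y*z + z^2 - 2

tr(b^2) = tr(b) tr(b) - tr(1)   [square of b] = y^2 - 2
tr(b a b a) = tr(b a) tr(b a) - tr(1)   [split at a repeated b] = z^2 - 2
tr(a b a) = tr(a) tr(b a) - tr(b)   [square of a] = x*z - y
tr(b^2 a b a) = tr(b) tr(a b a b) - tr(a b a)   [square of b] = y*z^2 - x*z - y
apply: tr(a b^2) = tr(b) tr(a b) - tr(a)   [square of b] = y*z - x
tr(b^2 a b) = tr(b) tr(a b^2) - tr(a b)   [square of b] = y^2*z - x*y - z
use: tr(a b^2 a b a) = tr(a) tr(b^2 a b a) - tr(b^2 a b)   [square of a] = x*y*z^2 - x^2*z - y^2*z + z
use: tr(a b a b a b) = tr(b a) tr(b a b a) - tr(b^-1 a^-1)   [split at a repeated b] = z^3 - 3*z
tr(a b a b a) = tr(a) tr(b a b a) - tr(b a b)   [square of a] = x*z^2 - y*z - x
apply: tr(a b^2 a b a b) = tr(b) tr(a b a b a b) - tr(a b a b a)   [square of b] = y*z^3 - x*z^2 - 2*y*z + x
tr(b^2 a b a b^-1 a) = tr(a b^2 a b a) tr(b) - tr(a b^2 a b a b)   [inverse elimination on b] = x*y^2*z^2 - x^2*y*z - y^3*z - y*z^3 + x*z^2 + 3*y*z - x
tr(b^-1 a^-1 b^2 a b a) = tr(b^2 a b a b^-1) tr(a) - tr(b^2 a b a b^-1 a)   [inverse elimination on a] = -x*y^2*z^2 + x^2*y*z + y^3*z + y*z^3 - 3*y*z - x
tr(b^2 a b a^-1 b^-1 a^-1) = tr(b^-1 a^-1 b^2 a b) tr(a) - tr(b^-1 a^-1 b^2 a b a)   [inverse elimination on a] = x*y^2*z^2 - x^2*y*z - y^3*z - y*z^3 + x*y^2 + 3*y*z - x
tr(b a b a^-1) = tr(b a b) tr(a) - tr(b a b a)   [inverse elimination on a] = x*y*z - x^2 - z^2 + 2
apply: tr(b a^-1 b^-1 a^-2 b^2 a) = tr(b^2 a b a^-1 b^-1 a^-1) tr(a) - tr(b^2 a b a^-1 b^-1)   [inverse elimination on a] = x^2*y^2*z^2 - x^3*y*z - x*y^3*z - x*y*z^3 + x^2*y^2 + 2*x*y*z + z^2 - 2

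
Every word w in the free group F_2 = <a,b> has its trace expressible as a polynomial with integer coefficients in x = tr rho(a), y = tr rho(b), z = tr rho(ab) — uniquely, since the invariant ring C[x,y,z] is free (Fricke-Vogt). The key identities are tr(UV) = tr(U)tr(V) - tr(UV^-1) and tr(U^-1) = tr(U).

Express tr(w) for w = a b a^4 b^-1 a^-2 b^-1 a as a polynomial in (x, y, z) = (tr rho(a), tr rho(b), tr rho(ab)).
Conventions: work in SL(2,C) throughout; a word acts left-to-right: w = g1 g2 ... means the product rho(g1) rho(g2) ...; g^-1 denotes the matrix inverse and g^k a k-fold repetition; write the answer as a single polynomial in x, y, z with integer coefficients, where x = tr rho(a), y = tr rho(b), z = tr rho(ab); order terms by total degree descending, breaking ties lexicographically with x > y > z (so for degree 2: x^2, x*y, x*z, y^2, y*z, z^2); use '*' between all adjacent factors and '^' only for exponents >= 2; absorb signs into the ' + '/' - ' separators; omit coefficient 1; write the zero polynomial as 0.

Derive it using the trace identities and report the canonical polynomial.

trace(b a^2) = trace(a)*trace(b a) - trace(b) = x*z - y
and trace(a b a^2) = trace(a)*trace(b a^2) - trace(b a) = x^2*z - x*y - z
next, trace(a^2 b a^2) = trace(a)*trace(a b a^2) - trace(a b a) = x^3*z - x^2*y - 2*x*z + y
trace(b a b a) = trace(b a)*trace(b a) - trace(1)   [split at repeated b] = z^2 - 2
and trace(b a b) = trace(b)*trace(a b) - trace(a) = y*z - x
trace(b a^2 b a) = trace(a)*trace(b a b a) - trace(b a b) = x*z^2 - y*z - x
and trace(b^2) = trace(b)*trace(b) - trace(1) = y^2 - 2
trace(b a^2 b) = trace(a)*trace(b^2 a) - trace(b^2) = x*y*z - x^2 - y^2 + 2
trace(a^2 b a^2 b) = trace(a)*trace(b a^2 b a) - trace(b a^2 b) = x^2*z^2 - 2*x*y*z + y^2 - 2
trace(b^-1 a^2 b a^2) = trace(a^2 b a^2)*trace(b) - trace(a^2 b a^2 b) = x^3*y*z - x^2*y^2 - x^2*z^2 + 2
and trace(a^2 b a b a) = trace(a)*trace(a b a b a) - trace(a b a b) = x^2*z^2 - x*y*z - x^2 - z^2 + 2
next, trace(a b a^4 b) = trace(a)*trace(a^2 b a b a) - trace(a^2 b a b) = x^3*z^2 - x^2*y*z - x^3 - 2*x*z^2 + y*z + 3*x
next, trace(b a^3 b) = trace(a)*trace(a b^2 a) - trace(a b^2) = x^2*y*z - x^3 - x*y^2 - y*z + 3*x
and trace(a^2 b a^3 b) = trace(a)*trace(b a^3 b a) - trace(b a^3 b) = x^3*z^2 - 2*x^2*y*z + x*y^2 - x*z^2 + y*z - x
trace(a^2 b a^3) = trace(a)*trace(a^3 b a) - trace(a^3 b) = x^4*z - x^3*y - 3*x^2*z + 2*x*y + z
trace(a b^2 a^2 b a^2) = trace(b)*trace(a^2 b a^3 b) - trace(a^2 b a^3) = x^3*y*z^2 - x^4*z - 2*x^2*y^2*z + x^3*y + x*y^3 - x*y*z^2 + 3*x^2*z + y^2*z - 3*x*y - z
trace(b a^2 b^2 a) = trace(b)*trace(a b a^2 b) - trace(a b a^2) = x*y*z^2 - x^2*z - y^2*z + z
trace(b a^2 b^2) = trace(b)*trace(a^2 b^2) - trace(a^2 b) = x*y^2*z - x^2*y - y^3 - x*z + 3*y
and trace(a b^2 a^2 b a) = trace(a)*trace(b a^2 b^2 a) - trace(b a^2 b^2) = x^2*y*z^2 - x^3*z - 2*x*y^2*z + x^2*y + y^3 + 2*x*z - 3*y
trace(b a^2 b a^4 b) = trace(a)*trace(a b^2 a^2 b a^2) - trace(a b^2 a^2 b a) = x^4*y*z^2 - x^5*z - 2*x^3*y^2*z + x^4*y + x^2*y^3 - 2*x^2*y*z^2 + 4*x^3*z + 3*x*y^2*z - 4*x^2*y - y^3 - 3*x*z + 3*y
next, trace(b a b a b a) = trace(a b)*trace(a b a b) - trace(a^-1 b^-1)   [split at repeated a] = z^3 - 3*z
trace(b a b a b) = trace(b)*trace(a b a b) - trace(a b a) = y*z^2 - x*z - y
next, trace(b a^2 b a b a) = trace(a)*trace(b a b a b a) - trace(b a b a b) = x*z^3 - y*z^2 - 2*x*z + y
next, trace(b a b^2) = trace(b)*trace(a b^2) - trace(a b) = y^2*z - x*y - z
and trace(b a^2 b a b) = trace(a)*trace(b a b^2 a) - trace(b a b^2) = x*y*z^2 - x^2*z - y^2*z + z
trace(a b a b a^2 b a) = trace(a)*trace(b a^2 b a b a) - trace(b a^2 b a b) = x^2*z^3 - 2*x*y*z^2 - x^2*z + y^2*z + x*y - z
next, trace(a^2 b a b a^2 b a) = trace(a)*trace(a b a b a^2 b a) - trace(a b a b a^2 b) = x^3*z^3 - 2*x^2*y*z^2 - x^3*z + x*y^2*z - x*z^3 + x^2*y + y*z^2 + x*z - y
next, trace(b a^2 b a^4 b a) = trace(a)*trace(a^2 b a b a^2 b a) - trace(a^2 b a b a^2 b) = x^4*z^3 - 2*x^3*y*z^2 - x^4*z + x^2*y^2*z - 2*x^2*z^3 + x^3*y + 3*x*y*z^2 + 2*x^2*z - y^2*z - 2*x*y + z
and trace(a^2 b a^4 b a^-1 b) = trace(b a^2 b a^4 b)*trace(a) - trace(b a^2 b a^4 b a) = x^5*y*z^2 - x^6*z - 2*x^4*y^2*z - x^4*z^3 + x^5*y + x^3*y^3 + 5*x^4*z + 2*x^2*y^2*z + 2*x^2*z^3 - 5*x^3*y - x*y^3 - 3*x*y*z^2 - 5*x^2*z + y^2*z + 5*x*y - z
and trace(b^-1 a^2 b a^4 b a^-1) = trace(a^2 b a^4 b a^-1)*trace(b) - trace(a^2 b a^4 b a^-1 b) = -x^5*y*z^2 + x^6*z + 2*x^4*y^2*z + x^4*z^3 - x^5*y - x^3*y^3 + x^3*y*z^2 - 5*x^4*z - 3*x^2*y^2*z - 2*x^2*z^3 + 4*x^3*y + x*y^3 + x*y*z^2 + 5*x^2*z - 2*x*y + z
trace(a^2 b a^4) = trace(a)*trace(a b a^4) - trace(a b a^3) = x^5*z - x^4*y - 4*x^3*z + 3*x^2*y + 3*x*z - y
trace(a^-2 b^-1 a^2 b a^4 b) = trace(b^-1 a^2 b a^4 b a^-1)*trace(a) - trace(b^-1 a^2 b a^4 b) = -x^6*y*z^2 + x^7*z + 2*x^5*y^2*z + x^5*z^3 - x^6*y - x^4*y^3 + x^4*y*z^2 - 6*x^5*z - 3*x^3*y^2*z - 2*x^3*z^3 + 5*x^4*y + x^2*y^3 + x^2*y*z^2 + 9*x^3*z - 5*x^2*y - 2*x*z + y
next, trace(a b a^4 b^-1 a^-2 b^-1 a) = trace(a^-2 b^-1 a^2 b a^4)*trace(b) - trace(a^-2 b^-1 a^2 b a^4 b) = x^6*y*z^2 - x^7*z - 2*x^5*y^2*z - x^5*z^3 + x^6*y + x^4*y^3 - x^4*y*z^2 + 6*x^5*z + 4*x^3*y^2*z + 2*x^3*z^3 - 5*x^4*y - 2*x^2*y^3 - 2*x^2*y*z^2 - 9*x^3*z + 5*x^2*y + 2*x*z + y

x^6*y*z^2 - x^7*z - 2*x^5*y^2*z - x^5*z^3 + x^6*y + x^4*y^3 - x^4*y*z^2 + 6*x^5*z + 4*x^3*y^2*z + 2*x^3*z^3 - 5*x^4*y - 2*x^2*y^3 - 2*x^2*y*z^2 - 9*x^3*z + 5*x^2*y + 2*x*z + y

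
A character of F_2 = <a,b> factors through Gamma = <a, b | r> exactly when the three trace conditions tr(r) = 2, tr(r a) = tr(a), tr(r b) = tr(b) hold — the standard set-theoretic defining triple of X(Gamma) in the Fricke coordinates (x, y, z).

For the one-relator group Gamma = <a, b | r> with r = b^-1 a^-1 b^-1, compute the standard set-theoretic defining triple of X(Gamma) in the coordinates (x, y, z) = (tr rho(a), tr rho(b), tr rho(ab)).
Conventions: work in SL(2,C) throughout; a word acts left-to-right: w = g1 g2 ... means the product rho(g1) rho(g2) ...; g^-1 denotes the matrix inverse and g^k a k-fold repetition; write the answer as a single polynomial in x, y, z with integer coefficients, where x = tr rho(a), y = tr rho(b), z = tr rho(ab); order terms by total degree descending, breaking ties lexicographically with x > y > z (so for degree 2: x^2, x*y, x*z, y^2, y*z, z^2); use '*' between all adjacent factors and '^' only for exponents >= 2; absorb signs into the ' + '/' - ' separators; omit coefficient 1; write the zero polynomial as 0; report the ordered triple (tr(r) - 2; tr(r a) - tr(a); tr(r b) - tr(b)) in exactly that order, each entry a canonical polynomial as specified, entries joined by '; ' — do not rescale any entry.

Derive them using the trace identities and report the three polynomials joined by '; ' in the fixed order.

use: trace(a^-1) = trace(a) = x
use: trace(a^-1 b) = trace(b) * trace(a) - trace(b a) = x*y - z
apply: trace(a^-1 b^-1) = trace(a^-1) * trace(b) - trace(a^-1 b) = z
use: trace(b^-1 a^-1 b^-1) = trace(a^-1 b^-1) * trace(b) - trace(a^-1) = y*z - x
trace(b^-1 a b^-1) = trace(a b^-1) * trace(b) - trace(a)   [inverse elimination on b] = x*y^2 - y*z - x
use: trace(a^2) = trace(a) * trace(a) - trace(1)   [square of a] = x^2 - 2
apply: trace(a^2 b) = trace(a) * trace(b a) - trace(b)   [square of a] = x*z - y
use: trace(a b^-1 a) = trace(a^2) * trace(b) - trace(a^2 b)   [inverse elimination on b] = x^2*y - x*z - y
use: trace(a b a b) = trace(b a) * trace(b a) - trace(1)   [split at a repeated b] = z^2 - 2
trace(a b^-1 a b) = trace(a b a) * trace(b) - trace(a b a b)   [inverse elimination on b] = x*y*z - y^2 - z^2 + 2
trace(b^-1 a b^-1 a) = trace(a b^-1 a) * trace(b) - trace(a b^-1 a b)   [inverse elimination on b] = x^2*y^2 - 2*x*y*z + z^2 - 2
trace(b^-1 a^-1 b^-1 a) = trace(b^-1 a b^-1) * trace(a) - trace(b^-1 a b^-1 a)   [inverse elimination on a] = x*y*z - x^2 - z^2 + 2
assemble the triple (trace(r) - 2; trace(r a) - x; trace(r b) - y)

y*z - x - 2; x*y*z - x^2 - z^2 - x + 2; -y + z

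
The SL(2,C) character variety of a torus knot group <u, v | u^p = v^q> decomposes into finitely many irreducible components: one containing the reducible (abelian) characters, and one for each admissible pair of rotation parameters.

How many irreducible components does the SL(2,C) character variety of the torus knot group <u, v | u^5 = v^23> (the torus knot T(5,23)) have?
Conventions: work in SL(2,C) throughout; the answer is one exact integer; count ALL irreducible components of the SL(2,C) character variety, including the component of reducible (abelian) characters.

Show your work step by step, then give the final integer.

45

In the torus knot group T(5,23), u^5 = v^23 is central, so an irreducible representation sends it to +I or -I (Schur).
This locks tr(u) to 2*cos(pi*alpha/5), alpha in 1..4, and tr(v) to 2*cos(pi*beta/23), beta in 1..22, on each component of irreducible characters.
Consistency of u^5 = (-1)^alpha I with v^23 = (-1)^beta I forces alpha = beta (mod 2).
count pairs: odd alpha (2 choices) x odd beta (11), plus even alpha (2) x even beta (11): 2*11 + 2*11 = 44.
That is 44 components of irreducible characters, and with the reducible (abelian) component the total is 45.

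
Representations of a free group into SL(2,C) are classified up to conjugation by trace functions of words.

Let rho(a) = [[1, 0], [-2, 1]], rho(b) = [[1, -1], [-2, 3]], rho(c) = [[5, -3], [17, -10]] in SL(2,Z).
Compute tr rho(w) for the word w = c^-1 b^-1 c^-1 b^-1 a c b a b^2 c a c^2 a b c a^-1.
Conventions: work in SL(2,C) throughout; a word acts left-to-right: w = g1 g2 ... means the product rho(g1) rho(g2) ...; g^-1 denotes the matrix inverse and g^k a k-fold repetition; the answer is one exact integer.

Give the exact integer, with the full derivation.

1933100567

rho(c^-1) = [[-10, 3], [-17, 5]]
... * rho(b^-1) = [[3, 1], [2, 1]]  ->  [[-24, -7], [-41, -12]]
... * rho(c^-1) = [[-10, 3], [-17, 5]]  ->  [[359, -107], [614, -183]]
... * rho(b^-1) = [[3, 1], [2, 1]]  ->  [[863, 252], [1476, 431]]
... * rho(a) = [[1, 0], [-2, 1]]  ->  [[359, 252], [614, 431]]
... * rho(c) = [[5, -3], [17, -10]]  ->  [[6079, -3597], [10397, -6152]]
... * rho(b) = [[1, -1], [-2, 3]]  ->  [[13273, -16870], [22701, -28853]]
... * rho(a) = [[1, 0], [-2, 1]]  ->  [[47013, -16870], [80407, -28853]]
... * rho(b) = [[1, -1], [-2, 3]]  ->  [[80753, -97623], [138113, -166966]]
... * rho(b) = [[1, -1], [-2, 3]]  ->  [[275999, -373622], [472045, -639011]]
... * rho(c) = [[5, -3], [17, -10]]  ->  [[-4971579, 2908223], [-8502962, 4973975]]
... * rho(a) = [[1, 0], [-2, 1]]  ->  [[-10788025, 2908223], [-18450912, 4973975]]
... * rho(c) = [[5, -3], [17, -10]]  ->  [[-4500334, 3281845], [-7696985, 5612986]]
... * rho(c) = [[5, -3], [17, -10]]  ->  [[33289695, -19317448], [56935837, -33038905]]
... * rho(a) = [[1, 0], [-2, 1]]  ->  [[71924591, -19317448], [123013647, -33038905]]
... * rho(b) = [[1, -1], [-2, 3]]  ->  [[110559487, -129876935], [189091457, -222130362]]
... * rho(c) = [[5, -3], [17, -10]]  ->  [[-1655110460, 967090889], [-2830758869, 1654029249]]
... * rho(a^-1) = [[1, 0], [2, 1]]  ->  [[279071318, 967090889], [477299629, 1654029249]]
tr = 279071318 + 1654029249 = 1933100567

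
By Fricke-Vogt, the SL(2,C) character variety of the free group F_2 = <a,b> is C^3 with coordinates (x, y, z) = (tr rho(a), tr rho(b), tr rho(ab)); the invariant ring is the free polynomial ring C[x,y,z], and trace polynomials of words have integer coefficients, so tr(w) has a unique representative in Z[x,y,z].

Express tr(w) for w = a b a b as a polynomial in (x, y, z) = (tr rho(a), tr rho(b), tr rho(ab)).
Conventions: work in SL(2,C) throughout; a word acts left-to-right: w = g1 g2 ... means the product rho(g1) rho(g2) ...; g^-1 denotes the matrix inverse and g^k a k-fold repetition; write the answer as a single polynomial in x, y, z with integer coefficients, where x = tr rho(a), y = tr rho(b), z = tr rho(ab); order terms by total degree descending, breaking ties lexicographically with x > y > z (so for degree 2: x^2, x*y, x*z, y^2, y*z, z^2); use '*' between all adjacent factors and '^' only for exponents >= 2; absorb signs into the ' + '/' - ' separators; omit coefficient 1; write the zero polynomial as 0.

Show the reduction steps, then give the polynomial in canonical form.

z^2 - 2

reduce: trace(a b a b) = trace(b a)*trace(b a) - trace(1)  (split on b) = z^2 - 2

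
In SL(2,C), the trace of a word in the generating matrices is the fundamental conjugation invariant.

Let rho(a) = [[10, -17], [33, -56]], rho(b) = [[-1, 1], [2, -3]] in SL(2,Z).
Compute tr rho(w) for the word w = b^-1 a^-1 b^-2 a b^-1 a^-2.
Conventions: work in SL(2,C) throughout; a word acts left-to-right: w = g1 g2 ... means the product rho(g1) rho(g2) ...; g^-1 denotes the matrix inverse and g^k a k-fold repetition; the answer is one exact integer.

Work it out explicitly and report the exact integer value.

61321290

rho(b^-1) = [[-3, -1], [-2, -1]]
... * rho(a^-1) = [[-56, 17], [-33, 10]]  ->  [[201, -61], [145, -44]]
... * rho(b^-1) = [[-3, -1], [-2, -1]]  ->  [[-481, -140], [-347, -101]]
... * rho(b^-1) = [[-3, -1], [-2, -1]]  ->  [[1723, 621], [1243, 448]]
... * rho(a) = [[10, -17], [33, -56]]  ->  [[37723, -64067], [27214, -46219]]
... * rho(b^-1) = [[-3, -1], [-2, -1]]  ->  [[14965, 26344], [10796, 19005]]
... * rho(a^-1) = [[-56, 17], [-33, 10]]  ->  [[-1707392, 517845], [-1231741, 373582]]
... * rho(a^-1) = [[-56, 17], [-33, 10]]  ->  [[78525067, -23847214], [56649290, -17203777]]
tr = 78525067 + -17203777 = 61321290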